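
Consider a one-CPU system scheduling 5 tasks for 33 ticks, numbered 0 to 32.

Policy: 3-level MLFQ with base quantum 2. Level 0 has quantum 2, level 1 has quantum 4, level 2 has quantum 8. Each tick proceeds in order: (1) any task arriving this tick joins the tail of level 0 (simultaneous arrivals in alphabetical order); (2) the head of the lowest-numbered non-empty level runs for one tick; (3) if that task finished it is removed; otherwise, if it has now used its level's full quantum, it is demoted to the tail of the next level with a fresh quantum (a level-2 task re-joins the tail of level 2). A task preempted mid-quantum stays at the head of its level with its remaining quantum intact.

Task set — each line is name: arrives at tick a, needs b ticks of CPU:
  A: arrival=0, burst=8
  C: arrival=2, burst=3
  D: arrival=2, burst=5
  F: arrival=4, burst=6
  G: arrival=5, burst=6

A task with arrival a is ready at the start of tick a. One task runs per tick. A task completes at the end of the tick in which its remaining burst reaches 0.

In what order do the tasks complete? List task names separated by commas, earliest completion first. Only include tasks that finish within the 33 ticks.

completion order = C, D, F, G, A

t=0: L0/L1/L2 = A/-/- → run A
t=1: L0/L1/L2 = A/-/- → run A
t=2: L0/L1/L2 = CD/A/- → run C
t=3: L0/L1/L2 = CD/A/- → run C
t=4: L0/L1/L2 = DF/AC/- → run D
t=5: L0/L1/L2 = DFG/AC/- → run D
t=6: L0/L1/L2 = FG/ACD/- → run F
t=7: L0/L1/L2 = FG/ACD/- → run F
t=8: L0/L1/L2 = G/ACDF/- → run G
t=9: L0/L1/L2 = G/ACDF/- → run G
t=10: L0/L1/L2 = -/ACDFG/- → run A
t=11: L0/L1/L2 = -/ACDFG/- → run A
t=12: L0/L1/L2 = -/ACDFG/- → run A
t=13: L0/L1/L2 = -/ACDFG/- → run A
t=14: L0/L1/L2 = -/CDFG/A → run C
t=15: L0/L1/L2 = -/DFG/A → run D
t=16: L0/L1/L2 = -/DFG/A → run D
t=17: L0/L1/L2 = -/DFG/A → run D
t=18: L0/L1/L2 = -/FG/A → run F
t=19: L0/L1/L2 = -/FG/A → run F
t=20: L0/L1/L2 = -/FG/A → run F
t=21: L0/L1/L2 = -/FG/A → run F
t=22: L0/L1/L2 = -/G/A → run G
t=23: L0/L1/L2 = -/G/A → run G
t=24: L0/L1/L2 = -/G/A → run G
t=25: L0/L1/L2 = -/G/A → run G
t=26: L0/L1/L2 = -/-/A → run A
t=27: L0/L1/L2 = -/-/A → run A
t=28: (idle)
t=29: (idle)
t=30: (idle)
t=31: (idle)
t=32: (idle)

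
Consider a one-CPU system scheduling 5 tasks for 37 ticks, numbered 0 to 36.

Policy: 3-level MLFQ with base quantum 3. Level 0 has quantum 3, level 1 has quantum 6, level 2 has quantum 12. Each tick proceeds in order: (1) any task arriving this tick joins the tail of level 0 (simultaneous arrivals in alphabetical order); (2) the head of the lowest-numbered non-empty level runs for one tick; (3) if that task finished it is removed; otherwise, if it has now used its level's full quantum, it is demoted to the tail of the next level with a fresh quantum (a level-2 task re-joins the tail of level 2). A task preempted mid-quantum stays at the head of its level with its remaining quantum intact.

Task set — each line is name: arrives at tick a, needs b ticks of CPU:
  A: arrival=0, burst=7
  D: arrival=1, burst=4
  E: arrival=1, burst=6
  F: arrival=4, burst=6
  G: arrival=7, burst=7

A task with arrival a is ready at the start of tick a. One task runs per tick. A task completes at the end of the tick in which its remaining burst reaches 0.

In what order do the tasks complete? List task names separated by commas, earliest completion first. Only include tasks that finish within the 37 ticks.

completion order = A, D, E, F, G

t=0: L0/L1/L2 = A/-/- → run A
t=1: L0/L1/L2 = ADE/-/- → run A
t=2: L0/L1/L2 = ADE/-/- → run A
t=3: L0/L1/L2 = DE/A/- → run D
t=4: L0/L1/L2 = DEF/A/- → run D
t=5: L0/L1/L2 = DEF/A/- → run D
t=6: L0/L1/L2 = EF/AD/- → run E
t=7: L0/L1/L2 = EFG/AD/- → run E
t=8: L0/L1/L2 = EFG/AD/- → run E
t=9: L0/L1/L2 = FG/ADE/- → run F
t=10: L0/L1/L2 = FG/ADE/- → run F
t=11: L0/L1/L2 = FG/ADE/- → run F
t=12: L0/L1/L2 = G/ADEF/- → run G
t=13: L0/L1/L2 = G/ADEF/- → run G
t=14: L0/L1/L2 = G/ADEF/- → run G
t=15: L0/L1/L2 = -/ADEFG/- → run A
t=16: L0/L1/L2 = -/ADEFG/- → run A
t=17: L0/L1/L2 = -/ADEFG/- → run A
t=18: L0/L1/L2 = -/ADEFG/- → run A
t=19: L0/L1/L2 = -/DEFG/- → run D
t=20: L0/L1/L2 = -/EFG/- → run E
t=21: L0/L1/L2 = -/EFG/- → run E
t=22: L0/L1/L2 = -/EFG/- → run E
t=23: L0/L1/L2 = -/FG/- → run F
t=24: L0/L1/L2 = -/FG/- → run F
t=25: L0/L1/L2 = -/FG/- → run F
t=26: L0/L1/L2 = -/G/- → run G
t=27: L0/L1/L2 = -/G/- → run G
t=28: L0/L1/L2 = -/G/- → run G
t=29: L0/L1/L2 = -/G/- → run G
t=30: (idle)
t=31: (idle)
t=32: (idle)
t=33: (idle)
t=34: (idle)
t=35: (idle)
t=36: (idle)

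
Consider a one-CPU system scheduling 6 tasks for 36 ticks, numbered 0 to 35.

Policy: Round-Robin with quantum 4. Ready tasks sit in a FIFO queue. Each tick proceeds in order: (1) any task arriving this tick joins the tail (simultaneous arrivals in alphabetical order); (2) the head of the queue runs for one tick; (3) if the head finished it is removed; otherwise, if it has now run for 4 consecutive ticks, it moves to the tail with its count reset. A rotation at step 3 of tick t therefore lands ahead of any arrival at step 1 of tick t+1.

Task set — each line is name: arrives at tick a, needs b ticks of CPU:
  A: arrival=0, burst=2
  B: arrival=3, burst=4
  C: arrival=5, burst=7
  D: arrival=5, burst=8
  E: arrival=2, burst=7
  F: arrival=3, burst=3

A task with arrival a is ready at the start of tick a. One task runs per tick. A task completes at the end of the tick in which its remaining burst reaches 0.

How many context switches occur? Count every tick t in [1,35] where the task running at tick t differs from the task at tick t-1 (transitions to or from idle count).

context switches = 9

t=0: queue=[A] q_used=0 → run A
t=1: queue=[A] q_used=1 → run A
t=2: queue=[E] q_used=0 → run E
t=3: queue=[E,B,F] q_used=1 → run E
t=4: queue=[E,B,F] q_used=2 → run E
t=5: queue=[E,B,F,C,D] q_used=3 → run E
t=6: queue=[B,F,C,D,E] q_used=0 → run B
t=7: queue=[B,F,C,D,E] q_used=1 → run B
t=8: queue=[B,F,C,D,E] q_used=2 → run B
t=9: queue=[B,F,C,D,E] q_used=3 → run B
t=10: queue=[F,C,D,E] q_used=0 → run F
t=11: queue=[F,C,D,E] q_used=1 → run F
t=12: queue=[F,C,D,E] q_used=2 → run F
t=13: queue=[C,D,E] q_used=0 → run C
t=14: queue=[C,D,E] q_used=1 → run C
t=15: queue=[C,D,E] q_used=2 → run C
t=16: queue=[C,D,E] q_used=3 → run C
t=17: queue=[D,E,C] q_used=0 → run D
t=18: queue=[D,E,C] q_used=1 → run D
t=19: queue=[D,E,C] q_used=2 → run D
t=20: queue=[D,E,C] q_used=3 → run D
t=21: queue=[E,C,D] q_used=0 → run E
t=22: queue=[E,C,D] q_used=1 → run E
t=23: queue=[E,C,D] q_used=2 → run E
t=24: queue=[C,D] q_used=0 → run C
t=25: queue=[C,D] q_used=1 → run C
t=26: queue=[C,D] q_used=2 → run C
t=27: queue=[D] q_used=0 → run D
t=28: queue=[D] q_used=1 → run D
t=29: queue=[D] q_used=2 → run D
t=30: queue=[D] q_used=3 → run D
t=31: (idle)
t=32: (idle)
t=33: (idle)
t=34: (idle)
t=35: (idle)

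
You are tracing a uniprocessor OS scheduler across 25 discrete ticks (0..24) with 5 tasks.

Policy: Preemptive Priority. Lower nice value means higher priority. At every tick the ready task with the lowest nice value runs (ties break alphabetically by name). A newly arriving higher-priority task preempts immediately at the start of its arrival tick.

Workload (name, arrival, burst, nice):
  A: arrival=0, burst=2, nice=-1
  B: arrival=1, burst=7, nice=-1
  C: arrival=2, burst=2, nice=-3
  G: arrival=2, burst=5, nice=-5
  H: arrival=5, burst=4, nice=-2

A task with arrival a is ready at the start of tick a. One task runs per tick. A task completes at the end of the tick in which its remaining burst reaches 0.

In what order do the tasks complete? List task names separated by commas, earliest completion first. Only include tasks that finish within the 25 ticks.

completion order = A, G, C, H, B

t=0: ready={A} → run A
t=1: ready={A,B} → run A
t=2: ready={B,C,G} → run G
t=3: ready={B,C,G} → run G
t=4: ready={B,C,G} → run G
t=5: ready={B,C,G,H} → run G
t=6: ready={B,C,G,H} → run G
t=7: ready={B,C,H} → run C
t=8: ready={B,C,H} → run C
t=9: ready={B,H} → run H
t=10: ready={B,H} → run H
t=11: ready={B,H} → run H
t=12: ready={B,H} → run H
t=13: ready={B} → run B
t=14: ready={B} → run B
t=15: ready={B} → run B
t=16: ready={B} → run B
t=17: ready={B} → run B
t=18: ready={B} → run B
t=19: ready={B} → run B
t=20: (idle)
t=21: (idle)
t=22: (idle)
t=23: (idle)
t=24: (idle)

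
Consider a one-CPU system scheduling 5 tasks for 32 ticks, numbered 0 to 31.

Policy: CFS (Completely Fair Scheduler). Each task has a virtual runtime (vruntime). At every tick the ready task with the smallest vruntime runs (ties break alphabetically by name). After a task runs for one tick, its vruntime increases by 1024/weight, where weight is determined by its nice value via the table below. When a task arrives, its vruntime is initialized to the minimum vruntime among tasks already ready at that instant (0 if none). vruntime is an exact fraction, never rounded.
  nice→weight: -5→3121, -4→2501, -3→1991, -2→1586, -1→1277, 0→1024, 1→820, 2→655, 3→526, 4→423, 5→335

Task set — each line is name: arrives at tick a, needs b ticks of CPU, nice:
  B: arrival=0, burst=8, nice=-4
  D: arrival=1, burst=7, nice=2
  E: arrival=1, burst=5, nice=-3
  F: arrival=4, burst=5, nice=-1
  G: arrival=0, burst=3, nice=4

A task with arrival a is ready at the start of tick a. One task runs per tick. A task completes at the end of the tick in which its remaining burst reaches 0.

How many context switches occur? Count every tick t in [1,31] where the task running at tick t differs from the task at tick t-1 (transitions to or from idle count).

context switches = 26

t=0: vr[B=0 G=0] → run B
t=1: vr[B=1024/2501 D=0 E=0 G=0] → run D
t=2: vr[B=1024/2501 D=1024/655 E=0 G=0] → run E
t=3: vr[B=1024/2501 D=1024/655 E=1024/1991 G=0] → run G
t=4: vr[B=1024/2501 D=1024/655 E=1024/1991 F=1024/2501 G=1024/423] → run B
t=5: vr[B=2048/2501 D=1024/655 E=1024/1991 F=1024/2501 G=1024/423] → run F
t=6: vr[B=2048/2501 D=1024/655 E=1024/1991 F=3868672/3193777 G=1024/423] → run E
t=7: vr[B=2048/2501 D=1024/655 E=2048/1991 F=3868672/3193777 G=1024/423] → run B
t=8: vr[B=3072/2501 D=1024/655 E=2048/1991 F=3868672/3193777 G=1024/423] → run E
t=9: vr[B=3072/2501 D=1024/655 E=3072/1991 F=3868672/3193777 G=1024/423] → run F
t=10: vr[B=3072/2501 D=1024/655 E=3072/1991 F=6429696/3193777 G=1024/423] → run B
t=11: vr[B=4096/2501 D=1024/655 E=3072/1991 F=6429696/3193777 G=1024/423] → run E
t=12: vr[B=4096/2501 D=1024/655 E=4096/1991 F=6429696/3193777 G=1024/423] → run D
t=13: vr[B=4096/2501 D=2048/655 E=4096/1991 F=6429696/3193777 G=1024/423] → run B
t=14: vr[B=5120/2501 D=2048/655 E=4096/1991 F=6429696/3193777 G=1024/423] → run F
t=15: vr[B=5120/2501 D=2048/655 E=4096/1991 F=8990720/3193777 G=1024/423] → run B
t=16: vr[B=6144/2501 D=2048/655 E=4096/1991 F=8990720/3193777 G=1024/423] → run E
t=17: vr[B=6144/2501 D=2048/655 F=8990720/3193777 G=1024/423] → run G
t=18: vr[B=6144/2501 D=2048/655 F=8990720/3193777 G=2048/423] → run B
t=19: vr[B=7168/2501 D=2048/655 F=8990720/3193777 G=2048/423] → run F
t=20: vr[B=7168/2501 D=2048/655 F=11551744/3193777 G=2048/423] → run B
t=21: vr[D=2048/655 F=11551744/3193777 G=2048/423] → run D
t=22: vr[D=3072/655 F=11551744/3193777 G=2048/423] → run F
t=23: vr[D=3072/655 G=2048/423] → run D
t=24: vr[D=4096/655 G=2048/423] → run G
t=25: vr[D=4096/655] → run D
t=26: vr[D=1024/131] → run D
t=27: vr[D=6144/655] → run D
t=28: (idle)
t=29: (idle)
t=30: (idle)
t=31: (idle)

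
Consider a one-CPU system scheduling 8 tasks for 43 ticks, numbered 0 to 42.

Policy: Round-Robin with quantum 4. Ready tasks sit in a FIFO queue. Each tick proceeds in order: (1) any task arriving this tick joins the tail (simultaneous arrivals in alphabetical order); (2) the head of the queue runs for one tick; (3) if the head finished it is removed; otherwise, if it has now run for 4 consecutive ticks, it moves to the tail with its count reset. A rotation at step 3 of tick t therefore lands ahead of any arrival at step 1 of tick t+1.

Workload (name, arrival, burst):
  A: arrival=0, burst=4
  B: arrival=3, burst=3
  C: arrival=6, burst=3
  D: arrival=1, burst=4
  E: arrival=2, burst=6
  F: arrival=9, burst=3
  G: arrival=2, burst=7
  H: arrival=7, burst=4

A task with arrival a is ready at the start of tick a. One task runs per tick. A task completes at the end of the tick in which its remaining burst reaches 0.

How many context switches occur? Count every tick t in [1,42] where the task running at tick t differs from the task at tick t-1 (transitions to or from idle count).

t=0: queue=[A] q_used=0 → run A
t=1: queue=[A,D] q_used=1 → run A
t=2: queue=[A,D,E,G] q_used=2 → run A
t=3: queue=[A,D,E,G,B] q_used=3 → run A
t=4: queue=[D,E,G,B] q_used=0 → run D
t=5: queue=[D,E,G,B] q_used=1 → run D
t=6: queue=[D,E,G,B,C] q_used=2 → run D
t=7: queue=[D,E,G,B,C,H] q_used=3 → run D
t=8: queue=[E,G,B,C,H] q_used=0 → run E
t=9: queue=[E,G,B,C,H,F] q_used=1 → run E
t=10: queue=[E,G,B,C,H,F] q_used=2 → run E
t=11: queue=[E,G,B,C,H,F] q_used=3 → run E
t=12: queue=[G,B,C,H,F,E] q_used=0 → run G
t=13: queue=[G,B,C,H,F,E] q_used=1 → run G
t=14: queue=[G,B,C,H,F,E] q_used=2 → run G
t=15: queue=[G,B,C,H,F,E] q_used=3 → run G
t=16: queue=[B,C,H,F,E,G] q_used=0 → run B
t=17: queue=[B,C,H,F,E,G] q_used=1 → run B
t=18: queue=[B,C,H,F,E,G] q_used=2 → run B
t=19: queue=[C,H,F,E,G] q_used=0 → run C
t=20: queue=[C,H,F,E,G] q_used=1 → run C
t=21: queue=[C,H,F,E,G] q_used=2 → run C
t=22: queue=[H,F,E,G] q_used=0 → run H
t=23: queue=[H,F,E,G] q_used=1 → run H
t=24: queue=[H,F,E,G] q_used=2 → run H
t=25: queue=[H,F,E,G] q_used=3 → run H
t=26: queue=[F,E,G] q_used=0 → run F
t=27: queue=[F,E,G] q_used=1 → run F
t=28: queue=[F,E,G] q_used=2 → run F
t=29: queue=[E,G] q_used=0 → run E
t=30: queue=[E,G] q_used=1 → run E
t=31: queue=[G] q_used=0 → run G
t=32: queue=[G] q_used=1 → run G
t=33: queue=[G] q_used=2 → run G
t=34: (idle)
t=35: (idle)
t=36: (idle)
t=37: (idle)
t=38: (idle)
t=39: (idle)
t=40: (idle)
t=41: (idle)
t=42: (idle)

context switches = 10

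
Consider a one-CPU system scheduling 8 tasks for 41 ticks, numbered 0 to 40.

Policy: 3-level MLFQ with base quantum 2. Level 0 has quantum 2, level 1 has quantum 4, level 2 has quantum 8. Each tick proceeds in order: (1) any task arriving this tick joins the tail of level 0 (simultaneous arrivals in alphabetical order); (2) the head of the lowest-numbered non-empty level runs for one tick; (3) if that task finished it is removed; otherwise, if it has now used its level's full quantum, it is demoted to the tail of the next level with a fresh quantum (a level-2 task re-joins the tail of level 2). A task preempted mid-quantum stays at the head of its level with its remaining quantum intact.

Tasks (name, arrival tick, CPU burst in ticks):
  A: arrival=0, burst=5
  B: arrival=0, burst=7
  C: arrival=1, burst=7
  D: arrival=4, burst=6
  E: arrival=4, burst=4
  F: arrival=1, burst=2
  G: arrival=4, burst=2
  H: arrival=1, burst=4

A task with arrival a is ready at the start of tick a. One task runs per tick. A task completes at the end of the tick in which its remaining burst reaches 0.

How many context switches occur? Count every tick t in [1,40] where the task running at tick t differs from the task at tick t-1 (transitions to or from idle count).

context switches = 16

t=0: L0/L1/L2 = AB/-/- → run A
t=1: L0/L1/L2 = ABCFH/-/- → run A
t=2: L0/L1/L2 = BCFH/A/- → run B
t=3: L0/L1/L2 = BCFH/A/- → run B
t=4: L0/L1/L2 = CFHDEG/AB/- → run C
t=5: L0/L1/L2 = CFHDEG/AB/- → run C
t=6: L0/L1/L2 = FHDEG/ABC/- → run F
t=7: L0/L1/L2 = FHDEG/ABC/- → run F
t=8: L0/L1/L2 = HDEG/ABC/- → run H
t=9: L0/L1/L2 = HDEG/ABC/- → run H
t=10: L0/L1/L2 = DEG/ABCH/- → run D
t=11: L0/L1/L2 = DEG/ABCH/- → run D
t=12: L0/L1/L2 = EG/ABCHD/- → run E
t=13: L0/L1/L2 = EG/ABCHD/- → run E
t=14: L0/L1/L2 = G/ABCHDE/- → run G
t=15: L0/L1/L2 = G/ABCHDE/- → run G
t=16: L0/L1/L2 = -/ABCHDE/- → run A
t=17: L0/L1/L2 = -/ABCHDE/- → run A
t=18: L0/L1/L2 = -/ABCHDE/- → run A
t=19: L0/L1/L2 = -/BCHDE/- → run B
t=20: L0/L1/L2 = -/BCHDE/- → run B
t=21: L0/L1/L2 = -/BCHDE/- → run B
t=22: L0/L1/L2 = -/BCHDE/- → run B
t=23: L0/L1/L2 = -/CHDE/B → run C
t=24: L0/L1/L2 = -/CHDE/B → run C
t=25: L0/L1/L2 = -/CHDE/B → run C
t=26: L0/L1/L2 = -/CHDE/B → run C
t=27: L0/L1/L2 = -/HDE/BC → run H
t=28: L0/L1/L2 = -/HDE/BC → run H
t=29: L0/L1/L2 = -/DE/BC → run D
t=30: L0/L1/L2 = -/DE/BC → run D
t=31: L0/L1/L2 = -/DE/BC → run D
t=32: L0/L1/L2 = -/DE/BC → run D
t=33: L0/L1/L2 = -/E/BC → run E
t=34: L0/L1/L2 = -/E/BC → run E
t=35: L0/L1/L2 = -/-/BC → run B
t=36: L0/L1/L2 = -/-/C → run C
t=37: (idle)
t=38: (idle)
t=39: (idle)
t=40: (idle)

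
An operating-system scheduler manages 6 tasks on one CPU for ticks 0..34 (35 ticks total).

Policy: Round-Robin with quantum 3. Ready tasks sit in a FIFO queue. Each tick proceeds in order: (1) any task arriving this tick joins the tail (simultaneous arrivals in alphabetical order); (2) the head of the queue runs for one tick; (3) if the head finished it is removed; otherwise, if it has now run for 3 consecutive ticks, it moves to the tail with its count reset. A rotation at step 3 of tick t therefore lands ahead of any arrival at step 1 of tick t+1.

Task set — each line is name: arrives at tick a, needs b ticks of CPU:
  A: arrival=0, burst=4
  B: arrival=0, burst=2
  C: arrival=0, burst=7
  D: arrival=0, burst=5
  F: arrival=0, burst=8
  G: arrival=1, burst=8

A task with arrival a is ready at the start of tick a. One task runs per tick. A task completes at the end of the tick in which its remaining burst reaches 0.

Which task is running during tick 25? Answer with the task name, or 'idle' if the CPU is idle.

t=0: queue=[A,B,C,D,F] q_used=0 → run A
t=1: queue=[A,B,C,D,F,G] q_used=1 → run A
t=2: queue=[A,B,C,D,F,G] q_used=2 → run A
t=3: queue=[B,C,D,F,G,A] q_used=0 → run B
t=4: queue=[B,C,D,F,G,A] q_used=1 → run B
t=5: queue=[C,D,F,G,A] q_used=0 → run C
t=6: queue=[C,D,F,G,A] q_used=1 → run C
t=7: queue=[C,D,F,G,A] q_used=2 → run C
t=8: queue=[D,F,G,A,C] q_used=0 → run D
t=9: queue=[D,F,G,A,C] q_used=1 → run D
t=10: queue=[D,F,G,A,C] q_used=2 → run D
t=11: queue=[F,G,A,C,D] q_used=0 → run F
t=12: queue=[F,G,A,C,D] q_used=1 → run F
t=13: queue=[F,G,A,C,D] q_used=2 → run F
t=14: queue=[G,A,C,D,F] q_used=0 → run G
t=15: queue=[G,A,C,D,F] q_used=1 → run G
t=16: queue=[G,A,C,D,F] q_used=2 → run G
t=17: queue=[A,C,D,F,G] q_used=0 → run A
t=18: queue=[C,D,F,G] q_used=0 → run C
t=19: queue=[C,D,F,G] q_used=1 → run C
t=20: queue=[C,D,F,G] q_used=2 → run C
t=21: queue=[D,F,G,C] q_used=0 → run D
t=22: queue=[D,F,G,C] q_used=1 → run D
t=23: queue=[F,G,C] q_used=0 → run F
t=24: queue=[F,G,C] q_used=1 → run F
t=25: queue=[F,G,C] q_used=2 → run F
t=26: queue=[G,C,F] q_used=0 → run G
t=27: queue=[G,C,F] q_used=1 → run G
t=28: queue=[G,C,F] q_used=2 → run G
t=29: queue=[C,F,G] q_used=0 → run C
t=30: queue=[F,G] q_used=0 → run F
t=31: queue=[F,G] q_used=1 → run F
t=32: queue=[G] q_used=0 → run G
t=33: queue=[G] q_used=1 → run G
t=34: (idle)

running at tick 25 = F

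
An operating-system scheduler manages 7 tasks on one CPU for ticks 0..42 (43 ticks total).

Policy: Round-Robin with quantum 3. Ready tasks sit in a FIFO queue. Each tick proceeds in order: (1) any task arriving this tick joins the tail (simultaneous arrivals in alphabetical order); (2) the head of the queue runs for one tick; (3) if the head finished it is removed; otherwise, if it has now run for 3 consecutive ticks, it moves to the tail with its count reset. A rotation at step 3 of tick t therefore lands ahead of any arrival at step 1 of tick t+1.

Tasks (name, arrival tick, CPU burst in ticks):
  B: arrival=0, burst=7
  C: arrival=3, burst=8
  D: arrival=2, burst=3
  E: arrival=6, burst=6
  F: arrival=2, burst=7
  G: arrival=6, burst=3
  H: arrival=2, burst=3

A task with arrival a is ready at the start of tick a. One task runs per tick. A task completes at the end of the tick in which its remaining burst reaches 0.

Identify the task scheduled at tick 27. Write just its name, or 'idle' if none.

running at tick 27 = B

t=0: queue=[B] q_used=0 → run B
t=1: queue=[B] q_used=1 → run B
t=2: queue=[B,D,F,H] q_used=2 → run B
t=3: queue=[D,F,H,B,C] q_used=0 → run D
t=4: queue=[D,F,H,B,C] q_used=1 → run D
t=5: queue=[D,F,H,B,C] q_used=2 → run D
t=6: queue=[F,H,B,C,E,G] q_used=0 → run F
t=7: queue=[F,H,B,C,E,G] q_used=1 → run F
t=8: queue=[F,H,B,C,E,G] q_used=2 → run F
t=9: queue=[H,B,C,E,G,F] q_used=0 → run H
t=10: queue=[H,B,C,E,G,F] q_used=1 → run H
t=11: queue=[H,B,C,E,G,F] q_used=2 → run H
t=12: queue=[B,C,E,G,F] q_used=0 → run B
t=13: queue=[B,C,E,G,F] q_used=1 → run B
t=14: queue=[B,C,E,G,F] q_used=2 → run B
t=15: queue=[C,E,G,F,B] q_used=0 → run C
t=16: queue=[C,E,G,F,B] q_used=1 → run C
t=17: queue=[C,E,G,F,B] q_used=2 → run C
t=18: queue=[E,G,F,B,C] q_used=0 → run E
t=19: queue=[E,G,F,B,C] q_used=1 → run E
t=20: queue=[E,G,F,B,C] q_used=2 → run E
t=21: queue=[G,F,B,C,E] q_used=0 → run G
t=22: queue=[G,F,B,C,E] q_used=1 → run G
t=23: queue=[G,F,B,C,E] q_used=2 → run G
t=24: queue=[F,B,C,E] q_used=0 → run F
t=25: queue=[F,B,C,E] q_used=1 → run F
t=26: queue=[F,B,C,E] q_used=2 → run F
t=27: queue=[B,C,E,F] q_used=0 → run B
t=28: queue=[C,E,F] q_used=0 → run C
t=29: queue=[C,E,F] q_used=1 → run C
t=30: queue=[C,E,F] q_used=2 → run C
t=31: queue=[E,F,C] q_used=0 → run E
t=32: queue=[E,F,C] q_used=1 → run E
t=33: queue=[E,F,C] q_used=2 → run E
t=34: queue=[F,C] q_used=0 → run F
t=35: queue=[C] q_used=0 → run C
t=36: queue=[C] q_used=1 → run C
t=37: (idle)
t=38: (idle)
t=39: (idle)
t=40: (idle)
t=41: (idle)
t=42: (idle)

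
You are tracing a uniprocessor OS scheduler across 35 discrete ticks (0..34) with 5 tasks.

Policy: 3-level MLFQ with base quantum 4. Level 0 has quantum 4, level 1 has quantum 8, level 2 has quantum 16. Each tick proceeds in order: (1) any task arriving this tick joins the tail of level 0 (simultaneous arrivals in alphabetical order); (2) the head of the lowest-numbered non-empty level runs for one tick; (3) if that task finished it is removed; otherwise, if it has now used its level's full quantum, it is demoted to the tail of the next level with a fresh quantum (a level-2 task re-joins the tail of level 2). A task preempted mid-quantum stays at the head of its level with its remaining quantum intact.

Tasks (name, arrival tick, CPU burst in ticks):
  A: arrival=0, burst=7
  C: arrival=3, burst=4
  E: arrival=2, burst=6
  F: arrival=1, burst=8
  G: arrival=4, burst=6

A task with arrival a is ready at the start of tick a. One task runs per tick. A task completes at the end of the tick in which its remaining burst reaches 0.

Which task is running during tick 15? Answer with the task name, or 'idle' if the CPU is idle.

t=0: L0/L1/L2 = A/-/- → run A
t=1: L0/L1/L2 = AF/-/- → run A
t=2: L0/L1/L2 = AFE/-/- → run A
t=3: L0/L1/L2 = AFEC/-/- → run A
t=4: L0/L1/L2 = FECG/A/- → run F
t=5: L0/L1/L2 = FECG/A/- → run F
t=6: L0/L1/L2 = FECG/A/- → run F
t=7: L0/L1/L2 = FECG/A/- → run F
t=8: L0/L1/L2 = ECG/AF/- → run E
t=9: L0/L1/L2 = ECG/AF/- → run E
t=10: L0/L1/L2 = ECG/AF/- → run E
t=11: L0/L1/L2 = ECG/AF/- → run E
t=12: L0/L1/L2 = CG/AFE/- → run C
t=13: L0/L1/L2 = CG/AFE/- → run C
t=14: L0/L1/L2 = CG/AFE/- → run C
t=15: L0/L1/L2 = CG/AFE/- → run C
t=16: L0/L1/L2 = G/AFE/- → run G
t=17: L0/L1/L2 = G/AFE/- → run G
t=18: L0/L1/L2 = G/AFE/- → run G
t=19: L0/L1/L2 = G/AFE/- → run G
t=20: L0/L1/L2 = -/AFEG/- → run A
t=21: L0/L1/L2 = -/AFEG/- → run A
t=22: L0/L1/L2 = -/AFEG/- → run A
t=23: L0/L1/L2 = -/FEG/- → run F
t=24: L0/L1/L2 = -/FEG/- → run F
t=25: L0/L1/L2 = -/FEG/- → run F
t=26: L0/L1/L2 = -/FEG/- → run F
t=27: L0/L1/L2 = -/EG/- → run E
t=28: L0/L1/L2 = -/EG/- → run E
t=29: L0/L1/L2 = -/G/- → run G
t=30: L0/L1/L2 = -/G/- → run G
t=31: (idle)
t=32: (idle)
t=33: (idle)
t=34: (idle)

running at tick 15 = C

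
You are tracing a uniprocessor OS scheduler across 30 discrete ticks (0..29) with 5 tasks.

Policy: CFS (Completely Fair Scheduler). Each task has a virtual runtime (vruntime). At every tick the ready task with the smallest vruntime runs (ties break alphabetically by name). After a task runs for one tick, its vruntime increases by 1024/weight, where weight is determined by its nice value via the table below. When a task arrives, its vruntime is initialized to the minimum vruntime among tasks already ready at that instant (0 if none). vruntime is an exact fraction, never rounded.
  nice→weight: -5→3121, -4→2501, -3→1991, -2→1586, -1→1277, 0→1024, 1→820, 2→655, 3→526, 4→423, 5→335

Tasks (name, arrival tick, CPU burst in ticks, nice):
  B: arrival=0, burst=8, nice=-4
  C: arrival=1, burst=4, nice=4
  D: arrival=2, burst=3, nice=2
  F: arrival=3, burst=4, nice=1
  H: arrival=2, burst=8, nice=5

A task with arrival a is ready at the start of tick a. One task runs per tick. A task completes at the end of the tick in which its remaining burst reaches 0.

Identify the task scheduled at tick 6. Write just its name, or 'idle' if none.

t=0: vr[B=0] → run B
t=1: vr[B=1024/2501 C=1024/2501] → run B
t=2: vr[B=2048/2501 C=1024/2501 D=1024/2501 H=1024/2501] → run C
t=3: vr[B=2048/2501 C=2994176/1057923 D=1024/2501 F=1024/2501 H=1024/2501] → run D
t=4: vr[B=2048/2501 C=2994176/1057923 D=3231744/1638155 F=1024/2501 H=1024/2501] → run F
t=5: vr[B=2048/2501 C=2994176/1057923 D=3231744/1638155 F=20736/12505 H=1024/2501] → run H
t=6: vr[B=2048/2501 C=2994176/1057923 D=3231744/1638155 F=20736/12505 H=2904064/837835] → run B
t=7: vr[B=3072/2501 C=2994176/1057923 D=3231744/1638155 F=20736/12505 H=2904064/837835] → run B
t=8: vr[B=4096/2501 C=2994176/1057923 D=3231744/1638155 F=20736/12505 H=2904064/837835] → run B
t=9: vr[B=5120/2501 C=2994176/1057923 D=3231744/1638155 F=20736/12505 H=2904064/837835] → run F
t=10: vr[B=5120/2501 C=2994176/1057923 D=3231744/1638155 F=36352/12505 H=2904064/837835] → run D
t=11: vr[B=5120/2501 C=2994176/1057923 D=5792768/1638155 F=36352/12505 H=2904064/837835] → run B
t=12: vr[B=6144/2501 C=2994176/1057923 D=5792768/1638155 F=36352/12505 H=2904064/837835] → run B
t=13: vr[B=7168/2501 C=2994176/1057923 D=5792768/1638155 F=36352/12505 H=2904064/837835] → run C
t=14: vr[B=7168/2501 C=5555200/1057923 D=5792768/1638155 F=36352/12505 H=2904064/837835] → run B
t=15: vr[C=5555200/1057923 D=5792768/1638155 F=36352/12505 H=2904064/837835] → run F
t=16: vr[C=5555200/1057923 D=5792768/1638155 F=51968/12505 H=2904064/837835] → run H
t=17: vr[C=5555200/1057923 D=5792768/1638155 F=51968/12505 H=5465088/837835] → run D
t=18: vr[C=5555200/1057923 F=51968/12505 H=5465088/837835] → run F
t=19: vr[C=5555200/1057923 H=5465088/837835] → run C
t=20: vr[C=2705408/352641 H=5465088/837835] → run H
t=21: vr[C=2705408/352641 H=8026112/837835] → run C
t=22: vr[H=8026112/837835] → run H
t=23: vr[H=10587136/837835] → run H
t=24: vr[H=2629632/167567] → run H
t=25: vr[H=15709184/837835] → run H
t=26: vr[H=18270208/837835] → run H
t=27: (idle)
t=28: (idle)
t=29: (idle)

running at tick 6 = B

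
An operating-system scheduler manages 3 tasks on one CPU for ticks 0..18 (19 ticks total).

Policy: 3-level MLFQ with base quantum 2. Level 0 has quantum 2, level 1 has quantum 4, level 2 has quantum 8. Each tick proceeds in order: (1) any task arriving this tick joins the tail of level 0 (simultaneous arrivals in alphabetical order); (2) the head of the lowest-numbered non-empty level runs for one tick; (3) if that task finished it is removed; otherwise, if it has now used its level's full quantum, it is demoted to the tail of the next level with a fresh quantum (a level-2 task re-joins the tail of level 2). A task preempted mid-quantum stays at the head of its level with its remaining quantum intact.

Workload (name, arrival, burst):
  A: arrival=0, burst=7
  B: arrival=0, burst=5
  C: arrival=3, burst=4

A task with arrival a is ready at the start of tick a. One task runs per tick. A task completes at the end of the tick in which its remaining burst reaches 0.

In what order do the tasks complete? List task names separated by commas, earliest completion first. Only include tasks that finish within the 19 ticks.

completion order = B, C, A

t=0: L0/L1/L2 = AB/-/- → run A
t=1: L0/L1/L2 = AB/-/- → run A
t=2: L0/L1/L2 = B/A/- → run B
t=3: L0/L1/L2 = BC/A/- → run B
t=4: L0/L1/L2 = C/AB/- → run C
t=5: L0/L1/L2 = C/AB/- → run C
t=6: L0/L1/L2 = -/ABC/- → run A
t=7: L0/L1/L2 = -/ABC/- → run A
t=8: L0/L1/L2 = -/ABC/- → run A
t=9: L0/L1/L2 = -/ABC/- → run A
t=10: L0/L1/L2 = -/BC/A → run B
t=11: L0/L1/L2 = -/BC/A → run B
t=12: L0/L1/L2 = -/BC/A → run B
t=13: L0/L1/L2 = -/C/A → run C
t=14: L0/L1/L2 = -/C/A → run C
t=15: L0/L1/L2 = -/-/A → run A
t=16: (idle)
t=17: (idle)
t=18: (idle)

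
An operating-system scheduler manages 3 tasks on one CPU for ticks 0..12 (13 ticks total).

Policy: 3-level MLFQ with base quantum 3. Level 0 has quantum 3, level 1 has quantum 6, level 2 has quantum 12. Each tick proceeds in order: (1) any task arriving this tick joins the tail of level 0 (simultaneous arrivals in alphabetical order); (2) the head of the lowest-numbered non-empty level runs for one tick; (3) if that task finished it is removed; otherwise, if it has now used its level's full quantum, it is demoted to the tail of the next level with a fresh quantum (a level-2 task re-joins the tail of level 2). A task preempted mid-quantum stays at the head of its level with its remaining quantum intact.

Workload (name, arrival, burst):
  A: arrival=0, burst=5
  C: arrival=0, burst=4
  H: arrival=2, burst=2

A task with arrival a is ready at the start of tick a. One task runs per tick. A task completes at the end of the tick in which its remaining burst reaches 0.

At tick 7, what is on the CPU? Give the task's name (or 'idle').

running at tick 7 = H

t=0: L0/L1/L2 = AC/-/- → run A
t=1: L0/L1/L2 = AC/-/- → run A
t=2: L0/L1/L2 = ACH/-/- → run A
t=3: L0/L1/L2 = CH/A/- → run C
t=4: L0/L1/L2 = CH/A/- → run C
t=5: L0/L1/L2 = CH/A/- → run C
t=6: L0/L1/L2 = H/AC/- → run H
t=7: L0/L1/L2 = H/AC/- → run H
t=8: L0/L1/L2 = -/AC/- → run A
t=9: L0/L1/L2 = -/AC/- → run A
t=10: L0/L1/L2 = -/C/- → run C
t=11: (idle)
t=12: (idle)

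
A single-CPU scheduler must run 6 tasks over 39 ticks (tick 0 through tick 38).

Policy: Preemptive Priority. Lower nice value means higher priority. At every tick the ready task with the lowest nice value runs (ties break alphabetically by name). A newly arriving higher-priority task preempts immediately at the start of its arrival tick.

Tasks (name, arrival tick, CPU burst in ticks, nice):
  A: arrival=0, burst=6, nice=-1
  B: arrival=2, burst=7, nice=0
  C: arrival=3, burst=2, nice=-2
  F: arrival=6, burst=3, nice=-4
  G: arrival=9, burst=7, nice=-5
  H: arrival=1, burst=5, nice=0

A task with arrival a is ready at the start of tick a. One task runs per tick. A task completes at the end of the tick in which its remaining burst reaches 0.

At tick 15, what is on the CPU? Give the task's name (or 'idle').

t=0: ready={A} → run A
t=1: ready={A,H} → run A
t=2: ready={A,B,H} → run A
t=3: ready={A,B,C,H} → run C
t=4: ready={A,B,C,H} → run C
t=5: ready={A,B,H} → run A
t=6: ready={A,B,F,H} → run F
t=7: ready={A,B,F,H} → run F
t=8: ready={A,B,F,H} → run F
t=9: ready={A,B,G,H} → run G
t=10: ready={A,B,G,H} → run G
t=11: ready={A,B,G,H} → run G
t=12: ready={A,B,G,H} → run G
t=13: ready={A,B,G,H} → run G
t=14: ready={A,B,G,H} → run G
t=15: ready={A,B,G,H} → run G
t=16: ready={A,B,H} → run A
t=17: ready={A,B,H} → run A
t=18: ready={B,H} → run B
t=19: ready={B,H} → run B
t=20: ready={B,H} → run B
t=21: ready={B,H} → run B
t=22: ready={B,H} → run B
t=23: ready={B,H} → run B
t=24: ready={B,H} → run B
t=25: ready={H} → run H
t=26: ready={H} → run H
t=27: ready={H} → run H
t=28: ready={H} → run H
t=29: ready={H} → run H
t=30: (idle)
t=31: (idle)
t=32: (idle)
t=33: (idle)
t=34: (idle)
t=35: (idle)
t=36: (idle)
t=37: (idle)
t=38: (idle)

running at tick 15 = G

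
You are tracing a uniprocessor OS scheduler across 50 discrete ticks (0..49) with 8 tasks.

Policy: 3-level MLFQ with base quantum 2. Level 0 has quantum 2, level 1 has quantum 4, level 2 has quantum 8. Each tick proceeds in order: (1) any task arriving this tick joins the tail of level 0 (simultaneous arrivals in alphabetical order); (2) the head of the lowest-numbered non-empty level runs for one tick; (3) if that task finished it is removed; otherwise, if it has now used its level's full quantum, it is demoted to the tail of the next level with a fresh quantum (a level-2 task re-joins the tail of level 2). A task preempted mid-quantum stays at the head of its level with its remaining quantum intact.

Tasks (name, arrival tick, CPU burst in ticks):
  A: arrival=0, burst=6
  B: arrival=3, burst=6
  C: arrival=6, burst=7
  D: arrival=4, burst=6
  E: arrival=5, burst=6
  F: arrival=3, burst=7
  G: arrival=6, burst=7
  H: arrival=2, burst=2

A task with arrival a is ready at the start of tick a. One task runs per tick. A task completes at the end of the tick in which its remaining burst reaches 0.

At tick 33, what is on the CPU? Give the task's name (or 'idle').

t=0: L0/L1/L2 = A/-/- → run A
t=1: L0/L1/L2 = A/-/- → run A
t=2: L0/L1/L2 = H/A/- → run H
t=3: L0/L1/L2 = HBF/A/- → run H
t=4: L0/L1/L2 = BFD/A/- → run B
t=5: L0/L1/L2 = BFDE/A/- → run B
t=6: L0/L1/L2 = FDECG/AB/- → run F
t=7: L0/L1/L2 = FDECG/AB/- → run F
t=8: L0/L1/L2 = DECG/ABF/- → run D
t=9: L0/L1/L2 = DECG/ABF/- → run D
t=10: L0/L1/L2 = ECG/ABFD/- → run E
t=11: L0/L1/L2 = ECG/ABFD/- → run E
t=12: L0/L1/L2 = CG/ABFDE/- → run C
t=13: L0/L1/L2 = CG/ABFDE/- → run C
t=14: L0/L1/L2 = G/ABFDEC/- → run G
t=15: L0/L1/L2 = G/ABFDEC/- → run G
t=16: L0/L1/L2 = -/ABFDECG/- → run A
t=17: L0/L1/L2 = -/ABFDECG/- → run A
t=18: L0/L1/L2 = -/ABFDECG/- → run A
t=19: L0/L1/L2 = -/ABFDECG/- → run A
t=20: L0/L1/L2 = -/BFDECG/- → run B
t=21: L0/L1/L2 = -/BFDECG/- → run B
t=22: L0/L1/L2 = -/BFDECG/- → run B
t=23: L0/L1/L2 = -/BFDECG/- → run B
t=24: L0/L1/L2 = -/FDECG/- → run F
t=25: L0/L1/L2 = -/FDECG/- → run F
t=26: L0/L1/L2 = -/FDECG/- → run F
t=27: L0/L1/L2 = -/FDECG/- → run F
t=28: L0/L1/L2 = -/DECG/F → run D
t=29: L0/L1/L2 = -/DECG/F → run D
t=30: L0/L1/L2 = -/DECG/F → run D
t=31: L0/L1/L2 = -/DECG/F → run D
t=32: L0/L1/L2 = -/ECG/F → run E
t=33: L0/L1/L2 = -/ECG/F → run E
t=34: L0/L1/L2 = -/ECG/F → run E
t=35: L0/L1/L2 = -/ECG/F → run E
t=36: L0/L1/L2 = -/CG/F → run C
t=37: L0/L1/L2 = -/CG/F → run C
t=38: L0/L1/L2 = -/CG/F → run C
t=39: L0/L1/L2 = -/CG/F → run C
t=40: L0/L1/L2 = -/G/FC → run G
t=41: L0/L1/L2 = -/G/FC → run G
t=42: L0/L1/L2 = -/G/FC → run G
t=43: L0/L1/L2 = -/G/FC → run G
t=44: L0/L1/L2 = -/-/FCG → run F
t=45: L0/L1/L2 = -/-/CG → run C
t=46: L0/L1/L2 = -/-/G → run G
t=47: (idle)
t=48: (idle)
t=49: (idle)

running at tick 33 = E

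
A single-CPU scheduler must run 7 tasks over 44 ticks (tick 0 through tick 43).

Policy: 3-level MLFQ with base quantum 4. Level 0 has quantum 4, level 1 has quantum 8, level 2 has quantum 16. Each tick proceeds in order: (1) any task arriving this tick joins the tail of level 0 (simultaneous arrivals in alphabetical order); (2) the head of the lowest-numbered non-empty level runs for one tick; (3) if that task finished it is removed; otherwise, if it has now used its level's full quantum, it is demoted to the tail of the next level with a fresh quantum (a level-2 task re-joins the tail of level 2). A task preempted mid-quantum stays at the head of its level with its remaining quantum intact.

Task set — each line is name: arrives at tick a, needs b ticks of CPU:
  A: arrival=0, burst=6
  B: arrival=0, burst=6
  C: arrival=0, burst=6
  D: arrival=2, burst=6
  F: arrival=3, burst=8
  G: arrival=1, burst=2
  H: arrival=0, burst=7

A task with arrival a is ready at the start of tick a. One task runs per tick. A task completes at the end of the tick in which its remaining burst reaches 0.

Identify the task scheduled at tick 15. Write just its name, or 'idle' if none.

t=0: L0/L1/L2 = ABCH/-/- → run A
t=1: L0/L1/L2 = ABCHG/-/- → run A
t=2: L0/L1/L2 = ABCHGD/-/- → run A
t=3: L0/L1/L2 = ABCHGDF/-/- → run A
t=4: L0/L1/L2 = BCHGDF/A/- → run B
t=5: L0/L1/L2 = BCHGDF/A/- → run B
t=6: L0/L1/L2 = BCHGDF/A/- → run B
t=7: L0/L1/L2 = BCHGDF/A/- → run B
t=8: L0/L1/L2 = CHGDF/AB/- → run C
t=9: L0/L1/L2 = CHGDF/AB/- → run C
t=10: L0/L1/L2 = CHGDF/AB/- → run C
t=11: L0/L1/L2 = CHGDF/AB/- → run C
t=12: L0/L1/L2 = HGDF/ABC/- → run H
t=13: L0/L1/L2 = HGDF/ABC/- → run H
t=14: L0/L1/L2 = HGDF/ABC/- → run H
t=15: L0/L1/L2 = HGDF/ABC/- → run H
t=16: L0/L1/L2 = GDF/ABCH/- → run G
t=17: L0/L1/L2 = GDF/ABCH/- → run G
t=18: L0/L1/L2 = DF/ABCH/- → run D
t=19: L0/L1/L2 = DF/ABCH/- → run D
t=20: L0/L1/L2 = DF/ABCH/- → run D
t=21: L0/L1/L2 = DF/ABCH/- → run D
t=22: L0/L1/L2 = F/ABCHD/- → run F
t=23: L0/L1/L2 = F/ABCHD/- → run F
t=24: L0/L1/L2 = F/ABCHD/- → run F
t=25: L0/L1/L2 = F/ABCHD/- → run F
t=26: L0/L1/L2 = -/ABCHDF/- → run A
t=27: L0/L1/L2 = -/ABCHDF/- → run A
t=28: L0/L1/L2 = -/BCHDF/- → run B
t=29: L0/L1/L2 = -/BCHDF/- → run B
t=30: L0/L1/L2 = -/CHDF/- → run C
t=31: L0/L1/L2 = -/CHDF/- → run C
t=32: L0/L1/L2 = -/HDF/- → run H
t=33: L0/L1/L2 = -/HDF/- → run H
t=34: L0/L1/L2 = -/HDF/- → run H
t=35: L0/L1/L2 = -/DF/- → run D
t=36: L0/L1/L2 = -/DF/- → run D
t=37: L0/L1/L2 = -/F/- → run F
t=38: L0/L1/L2 = -/F/- → run F
t=39: L0/L1/L2 = -/F/- → run F
t=40: L0/L1/L2 = -/F/- → run F
t=41: (idle)
t=42: (idle)
t=43: (idle)

running at tick 15 = H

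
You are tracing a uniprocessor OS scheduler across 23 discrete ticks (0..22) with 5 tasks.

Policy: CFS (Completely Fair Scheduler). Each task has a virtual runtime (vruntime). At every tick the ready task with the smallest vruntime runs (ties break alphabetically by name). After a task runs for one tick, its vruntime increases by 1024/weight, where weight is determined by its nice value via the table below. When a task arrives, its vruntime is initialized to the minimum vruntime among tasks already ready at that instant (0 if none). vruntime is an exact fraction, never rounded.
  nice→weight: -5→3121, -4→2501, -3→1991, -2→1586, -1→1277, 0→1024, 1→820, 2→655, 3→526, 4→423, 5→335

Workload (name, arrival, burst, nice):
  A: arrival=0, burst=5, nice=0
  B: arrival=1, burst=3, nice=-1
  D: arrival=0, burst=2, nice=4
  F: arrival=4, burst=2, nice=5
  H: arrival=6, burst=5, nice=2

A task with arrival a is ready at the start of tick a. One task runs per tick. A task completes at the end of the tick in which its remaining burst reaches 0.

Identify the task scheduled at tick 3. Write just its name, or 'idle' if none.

running at tick 3 = B

t=0: vr[A=0 D=0] → run A
t=1: vr[A=1 B=0 D=0] → run B
t=2: vr[A=1 B=1024/1277 D=0] → run D
t=3: vr[A=1 B=1024/1277 D=1024/423] → run B
t=4: vr[A=1 B=2048/1277 D=1024/423 F=1] → run A
t=5: vr[A=2 B=2048/1277 D=1024/423 F=1] → run F
t=6: vr[A=2 B=2048/1277 D=1024/423 F=1359/335 H=2048/1277] → run B
t=7: vr[A=2 D=1024/423 F=1359/335 H=2048/1277] → run H
t=8: vr[A=2 D=1024/423 F=1359/335 H=2649088/836435] → run A
t=9: vr[A=3 D=1024/423 F=1359/335 H=2649088/836435] → run D
t=10: vr[A=3 F=1359/335 H=2649088/836435] → run A
t=11: vr[A=4 F=1359/335 H=2649088/836435] → run H
t=12: vr[A=4 F=1359/335 H=3956736/836435] → run A
t=13: vr[F=1359/335 H=3956736/836435] → run F
t=14: vr[H=3956736/836435] → run H
t=15: vr[H=5264384/836435] → run H
t=16: vr[H=6572032/836435] → run H
t=17: (idle)
t=18: (idle)
t=19: (idle)
t=20: (idle)
t=21: (idle)
t=22: (idle)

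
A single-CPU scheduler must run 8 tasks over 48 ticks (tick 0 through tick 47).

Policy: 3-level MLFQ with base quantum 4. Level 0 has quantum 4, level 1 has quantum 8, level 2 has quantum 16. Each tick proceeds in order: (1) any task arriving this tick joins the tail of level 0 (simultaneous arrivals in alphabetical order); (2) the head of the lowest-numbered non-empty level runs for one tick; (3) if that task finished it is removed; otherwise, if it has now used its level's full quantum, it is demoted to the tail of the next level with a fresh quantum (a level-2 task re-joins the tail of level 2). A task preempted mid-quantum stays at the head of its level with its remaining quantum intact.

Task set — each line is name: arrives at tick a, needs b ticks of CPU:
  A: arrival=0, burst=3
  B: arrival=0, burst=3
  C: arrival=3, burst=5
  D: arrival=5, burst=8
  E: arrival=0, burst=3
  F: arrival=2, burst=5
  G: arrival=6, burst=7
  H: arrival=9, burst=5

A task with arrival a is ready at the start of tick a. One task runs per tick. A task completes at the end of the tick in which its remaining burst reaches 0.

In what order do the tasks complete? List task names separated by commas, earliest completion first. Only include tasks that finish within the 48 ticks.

completion order = A, B, E, F, C, D, G, H

t=0: L0/L1/L2 = ABE/-/- → run A
t=1: L0/L1/L2 = ABE/-/- → run A
t=2: L0/L1/L2 = ABEF/-/- → run A
t=3: L0/L1/L2 = BEFC/-/- → run B
t=4: L0/L1/L2 = BEFC/-/- → run B
t=5: L0/L1/L2 = BEFCD/-/- → run B
t=6: L0/L1/L2 = EFCDG/-/- → run E
t=7: L0/L1/L2 = EFCDG/-/- → run E
t=8: L0/L1/L2 = EFCDG/-/- → run E
t=9: L0/L1/L2 = FCDGH/-/- → run F
t=10: L0/L1/L2 = FCDGH/-/- → run F
t=11: L0/L1/L2 = FCDGH/-/- → run F
t=12: L0/L1/L2 = FCDGH/-/- → run F
t=13: L0/L1/L2 = CDGH/F/- → run C
t=14: L0/L1/L2 = CDGH/F/- → run C
t=15: L0/L1/L2 = CDGH/F/- → run C
t=16: L0/L1/L2 = CDGH/F/- → run C
t=17: L0/L1/L2 = DGH/FC/- → run D
t=18: L0/L1/L2 = DGH/FC/- → run D
t=19: L0/L1/L2 = DGH/FC/- → run D
t=20: L0/L1/L2 = DGH/FC/- → run D
t=21: L0/L1/L2 = GH/FCD/- → run G
t=22: L0/L1/L2 = GH/FCD/- → run G
t=23: L0/L1/L2 = GH/FCD/- → run G
t=24: L0/L1/L2 = GH/FCD/- → run G
t=25: L0/L1/L2 = H/FCDG/- → run H
t=26: L0/L1/L2 = H/FCDG/- → run H
t=27: L0/L1/L2 = H/FCDG/- → run H
t=28: L0/L1/L2 = H/FCDG/- → run H
t=29: L0/L1/L2 = -/FCDGH/- → run F
t=30: L0/L1/L2 = -/CDGH/- → run C
t=31: L0/L1/L2 = -/DGH/- → run D
t=32: L0/L1/L2 = -/DGH/- → run D
t=33: L0/L1/L2 = -/DGH/- → run D
t=34: L0/L1/L2 = -/DGH/- → run D
t=35: L0/L1/L2 = -/GH/- → run G
t=36: L0/L1/L2 = -/GH/- → run G
t=37: L0/L1/L2 = -/GH/- → run G
t=38: L0/L1/L2 = -/H/- → run H
t=39: (idle)
t=40: (idle)
t=41: (idle)
t=42: (idle)
t=43: (idle)
t=44: (idle)
t=45: (idle)
t=46: (idle)
t=47: (idle)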